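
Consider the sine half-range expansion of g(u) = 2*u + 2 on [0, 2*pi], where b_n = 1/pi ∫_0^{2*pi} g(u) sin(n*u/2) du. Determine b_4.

b_4 = 1/pi ∫_0^{2*pi} (2*u + 2) sin(2*u) du.
Integrating by parts (boundary term plus one more integral), an antiderivative of (2*u + 2) sin(2*u) is -u*cos(2*u) + sin(2*u)/2 - cos(2*u); evaluating from 0 to 2*pi: ∫_{0}^{2*pi} (2*u + 2) sin(2*u) du = (-2*pi - 1) - (-1) = -2*pi.
Hence b_4 = (1/pi)·(-2*pi) = -2.

-2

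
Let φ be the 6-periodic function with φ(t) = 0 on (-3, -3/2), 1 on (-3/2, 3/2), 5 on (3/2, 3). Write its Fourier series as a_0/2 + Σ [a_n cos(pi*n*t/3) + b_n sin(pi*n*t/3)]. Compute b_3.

5/(3*pi)

b_3 = 1/3 ∫_{-3}^{3} φ(t) sin(pi*t) dt.
Split the integral at the breakpoints.
∫_{-3}^{-3/2} (0) sin(pi*t) dt = 0.
Directly, an antiderivative of (1) sin(pi*t) is -cos(pi*t)/pi; evaluating from -3/2 to 3/2: ∫_{-3/2}^{3/2} (1) sin(pi*t) dt = (0) - (0) = 0.
Directly, an antiderivative of (5) sin(pi*t) is -5*cos(pi*t)/pi; evaluating from 3/2 to 3: ∫_{3/2}^{3} (5) sin(pi*t) dt = (5/pi) - (0) = 5/pi.
Summing the pieces and multiplying by (1/3) gives b_3 = 5/(3*pi).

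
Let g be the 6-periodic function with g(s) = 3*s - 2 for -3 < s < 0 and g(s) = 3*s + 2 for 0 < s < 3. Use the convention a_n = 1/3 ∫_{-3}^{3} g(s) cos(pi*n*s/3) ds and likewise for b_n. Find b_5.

26/(5*pi)

b_5 = 1/3 ∫_{-3}^{3} g(s) sin(5*pi*s/3) ds.
g is odd and sin(5*pi*s/3) is odd, so the integrand is even and b_5 = 2/3 ∫_0^{3} g(s) sin(5*pi*s/3) ds.
Integrating by parts (boundary term plus one more integral), an antiderivative of (3*s + 2) sin(5*pi*s/3) is -9*s*cos(5*pi*s/3)/(5*pi) + 27*sin(5*pi*s/3)/(25*pi**2) - 6*cos(5*pi*s/3)/(5*pi); evaluating from 0 to 3: ∫_{0}^{3} (3*s + 2) sin(5*pi*s/3) ds = (33/(5*pi)) - (-6/(5*pi)) = 39/(5*pi).
Hence b_5 = (2/3)·(39/(5*pi)) = 26/(5*pi).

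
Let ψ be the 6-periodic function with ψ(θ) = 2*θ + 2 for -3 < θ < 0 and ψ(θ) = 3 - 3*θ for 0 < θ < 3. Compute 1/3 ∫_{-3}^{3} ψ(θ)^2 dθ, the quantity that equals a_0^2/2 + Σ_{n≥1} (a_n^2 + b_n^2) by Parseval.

1/3 ∫_{-3}^{3} ψ(θ)^2 dθ = 1/3 · (39) = 13.

13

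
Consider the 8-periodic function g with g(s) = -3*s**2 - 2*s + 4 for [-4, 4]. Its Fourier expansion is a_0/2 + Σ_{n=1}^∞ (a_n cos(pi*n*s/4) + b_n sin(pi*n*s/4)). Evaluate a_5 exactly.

192/(25*pi**2)

a_5 = 1/4 ∫_{-4}^{4} g(s) cos(5*pi*s/4) ds.
Integrating by parts twice (tabular method), an antiderivative of (-3*s**2 - 2*s + 4) cos(5*pi*s/4) is -12*s**2*sin(5*pi*s/4)/(5*pi) - 8*s*sin(5*pi*s/4)/(5*pi) - 96*s*cos(5*pi*s/4)/(25*pi**2) + 384*sin(5*pi*s/4)/(125*pi**3) + 16*sin(5*pi*s/4)/(5*pi) - 32*cos(5*pi*s/4)/(25*pi**2); evaluating from -4 to 4: ∫_{-4}^{4} (-3*s**2 - 2*s + 4) cos(5*pi*s/4) ds = (416/(25*pi**2)) - (-352/(25*pi**2)) = 768/(25*pi**2).
Hence a_5 = (1/4)·(768/(25*pi**2)) = 192/(25*pi**2).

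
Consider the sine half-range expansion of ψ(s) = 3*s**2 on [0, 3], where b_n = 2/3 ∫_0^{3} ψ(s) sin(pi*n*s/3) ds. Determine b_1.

-216/pi**3 + 54/pi

b_1 = 2/3 ∫_0^{3} (3*s**2) sin(pi*s/3) ds.
Integrating by parts twice (tabular method), an antiderivative of (3*s**2) sin(pi*s/3) is -9*s**2*cos(pi*s/3)/pi + 54*s*sin(pi*s/3)/pi**2 + 162*cos(pi*s/3)/pi**3; evaluating from 0 to 3: ∫_{0}^{3} (3*s**2) sin(pi*s/3) ds = (-162/pi**3 + 81/pi) - (162/pi**3) = -324/pi**3 + 81/pi.
Hence b_1 = (2/3)·(-324/pi**3 + 81/pi) = -216/pi**3 + 54/pi.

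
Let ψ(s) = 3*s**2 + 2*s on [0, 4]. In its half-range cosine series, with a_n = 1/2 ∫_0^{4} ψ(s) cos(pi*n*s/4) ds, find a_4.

12/pi**2

a_4 = 1/2 ∫_0^{4} (3*s**2 + 2*s) cos(pi*s) ds.
Integrating by parts twice (tabular method), an antiderivative of (3*s**2 + 2*s) cos(pi*s) is 3*s**2*sin(pi*s)/pi + 2*s*sin(pi*s)/pi + 6*s*cos(pi*s)/pi**2 - 6*sin(pi*s)/pi**3 + 2*cos(pi*s)/pi**2; evaluating from 0 to 4: ∫_{0}^{4} (3*s**2 + 2*s) cos(pi*s) ds = (26/pi**2) - (2/pi**2) = 24/pi**2.
Hence a_4 = (1/2)·(24/pi**2) = 12/pi**2.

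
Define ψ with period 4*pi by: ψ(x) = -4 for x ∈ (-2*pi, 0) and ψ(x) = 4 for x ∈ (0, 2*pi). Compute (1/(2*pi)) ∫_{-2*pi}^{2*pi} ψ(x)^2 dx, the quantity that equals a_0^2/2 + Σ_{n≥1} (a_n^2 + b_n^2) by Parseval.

(1/(2*pi)) ∫_{-2*pi}^{2*pi} ψ(x)^2 dx = (1/(2*pi)) · (64*pi) = 32.

32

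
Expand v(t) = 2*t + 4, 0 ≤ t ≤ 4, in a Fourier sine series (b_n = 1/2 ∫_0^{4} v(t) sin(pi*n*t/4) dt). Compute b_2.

b_2 = 1/2 ∫_0^{4} (2*t + 4) sin(pi*t/2) dt.
Integrating by parts (boundary term plus one more integral), an antiderivative of (2*t + 4) sin(pi*t/2) is -4*t*cos(pi*t/2)/pi + 8*sin(pi*t/2)/pi**2 - 8*cos(pi*t/2)/pi; evaluating from 0 to 4: ∫_{0}^{4} (2*t + 4) sin(pi*t/2) dt = (-24/pi) - (-8/pi) = -16/pi.
Hence b_2 = (1/2)·(-16/pi) = -8/pi.

-8/pi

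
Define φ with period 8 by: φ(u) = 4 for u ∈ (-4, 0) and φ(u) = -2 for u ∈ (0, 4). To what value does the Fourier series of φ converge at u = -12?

u = -12 differs from u = -4 by -1 full period(s), and the series is 8-periodic.
At u = -4 the one-sided limits are φ(-4^-) = -2 and φ(-4^+) = 4.
By Dirichlet's theorem the series converges to their average, [(-2) + (4)]/2 = 1.

1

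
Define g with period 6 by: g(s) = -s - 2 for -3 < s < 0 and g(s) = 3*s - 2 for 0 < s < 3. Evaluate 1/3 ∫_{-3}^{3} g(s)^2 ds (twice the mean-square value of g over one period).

14

1/3 ∫_{-3}^{3} g(s)^2 ds = 1/3 · (42) = 14.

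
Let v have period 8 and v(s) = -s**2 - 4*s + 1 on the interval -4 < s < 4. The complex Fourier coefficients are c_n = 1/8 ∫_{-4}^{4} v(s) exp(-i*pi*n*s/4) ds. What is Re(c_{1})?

32/pi**2

Since v is real-valued, Re(c_{1}) = 1/8 ∫_{-4}^{4} v(s) cos(pi*s/4) ds = a_{1}/2.
Integrating by parts twice (tabular method), an antiderivative of (-s**2 - 4*s + 1) cos(pi*s/4) is -4*s**2*sin(pi*s/4)/pi - 16*s*sin(pi*s/4)/pi - 32*s*cos(pi*s/4)/pi**2 + 4*sin(pi*s/4)/pi + 128*sin(pi*s/4)/pi**3 - 64*cos(pi*s/4)/pi**2; evaluating from -4 to 4: ∫_{-4}^{4} (-s**2 - 4*s + 1) cos(pi*s/4) ds = (192/pi**2) - (-64/pi**2) = 256/pi**2.
Hence Re(c_{1}) = (1/8)·(256/pi**2) = 32/pi**2.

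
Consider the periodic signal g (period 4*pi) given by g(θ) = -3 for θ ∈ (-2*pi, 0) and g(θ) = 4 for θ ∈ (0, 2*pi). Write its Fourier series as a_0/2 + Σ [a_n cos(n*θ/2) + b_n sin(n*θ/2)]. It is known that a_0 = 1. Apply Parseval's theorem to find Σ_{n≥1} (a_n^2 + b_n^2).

Parseval: a_0^2/2 + Σ_{n≥1} (a_n^2+b_n^2) = (1/(2*pi)) ∫_{-2*pi}^{2*pi} g(θ)^2 dθ = 25.
Subtract a_0^2/2 = 1/2: Σ (a_n^2+b_n^2) = 49/2.

49/2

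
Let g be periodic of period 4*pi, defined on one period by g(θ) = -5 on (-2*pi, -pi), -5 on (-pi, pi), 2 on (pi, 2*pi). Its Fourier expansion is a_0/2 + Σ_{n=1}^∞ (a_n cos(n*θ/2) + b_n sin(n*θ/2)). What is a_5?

-7/(5*pi)

a_5 = (1/(2*pi)) ∫_{-2*pi}^{2*pi} g(θ) cos(5*θ/2) dθ.
Split the integral at the breakpoints.
Directly, an antiderivative of (-5) cos(5*θ/2) is -2*sin(5*θ/2); evaluating from -2*pi to -pi: ∫_{-2*pi}^{-pi} (-5) cos(5*θ/2) dθ = (2) - (0) = 2.
Directly, an antiderivative of (-5) cos(5*θ/2) is -2*sin(5*θ/2); evaluating from -pi to pi: ∫_{-pi}^{pi} (-5) cos(5*θ/2) dθ = (-2) - (2) = -4.
Directly, an antiderivative of (2) cos(5*θ/2) is 4*sin(5*θ/2)/5; evaluating from pi to 2*pi: ∫_{pi}^{2*pi} (2) cos(5*θ/2) dθ = (0) - (4/5) = -4/5.
Summing the pieces and multiplying by (1/(2*pi)) gives a_5 = -7/(5*pi).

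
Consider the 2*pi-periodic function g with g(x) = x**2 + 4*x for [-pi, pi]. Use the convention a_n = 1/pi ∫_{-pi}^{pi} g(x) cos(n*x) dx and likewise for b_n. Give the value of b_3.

b_3 = 1/pi ∫_{-pi}^{pi} g(x) sin(3*x) dx.
Integrating by parts twice (tabular method), an antiderivative of (x**2 + 4*x) sin(3*x) is -x**2*cos(3*x)/3 + 2*x*sin(3*x)/9 - 4*x*cos(3*x)/3 + 4*sin(3*x)/9 + 2*cos(3*x)/27; evaluating from -pi to pi: ∫_{-pi}^{pi} (x**2 + 4*x) sin(3*x) dx = (-2/27 + pi**2/3 + 4*pi/3) - (-4*pi/3 - 2/27 + pi**2/3) = 8*pi/3.
Hence b_3 = (1/pi)·(8*pi/3) = 8/3.

8/3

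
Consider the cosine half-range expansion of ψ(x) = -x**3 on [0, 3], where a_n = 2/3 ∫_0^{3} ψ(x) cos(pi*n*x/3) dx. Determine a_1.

a_1 = 2/3 ∫_0^{3} (-x**3) cos(pi*x/3) dx.
Integrating by parts three times (tabular method), an antiderivative of (-x**3) cos(pi*x/3) is -3*x**3*sin(pi*x/3)/pi - 27*x**2*cos(pi*x/3)/pi**2 + 162*x*sin(pi*x/3)/pi**3 + 486*cos(pi*x/3)/pi**4; evaluating from 0 to 3: ∫_{0}^{3} (-x**3) cos(pi*x/3) dx = (243*(-2 + pi**2)/pi**4) - (486/pi**4) = 243*(-4 + pi**2)/pi**4.
Hence a_1 = (2/3)·(243*(-4 + pi**2)/pi**4) = 162*(-4 + pi**2)/pi**4.

162*(-4 + pi**2)/pi**4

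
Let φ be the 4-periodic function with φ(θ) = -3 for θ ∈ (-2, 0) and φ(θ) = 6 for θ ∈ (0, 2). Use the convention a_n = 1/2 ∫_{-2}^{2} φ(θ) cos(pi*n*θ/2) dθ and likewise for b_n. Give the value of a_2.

0

a_2 = 1/2 ∫_{-2}^{2} φ(θ) cos(pi*θ) dθ.
Split the integral at the breakpoints.
Directly, an antiderivative of (-3) cos(pi*θ) is -3*sin(pi*θ)/pi; evaluating from -2 to 0: ∫_{-2}^{0} (-3) cos(pi*θ) dθ = (0) - (0) = 0.
Directly, an antiderivative of (6) cos(pi*θ) is 6*sin(pi*θ)/pi; evaluating from 0 to 2: ∫_{0}^{2} (6) cos(pi*θ) dθ = (0) - (0) = 0.
Summing the pieces and multiplying by (1/2) gives a_2 = 0.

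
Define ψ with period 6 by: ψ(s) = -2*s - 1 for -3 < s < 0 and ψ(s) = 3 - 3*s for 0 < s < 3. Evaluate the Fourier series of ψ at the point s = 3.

At s = 3 the one-sided limits are ψ(3^-) = -6 and ψ(3^+) = 5.
By Dirichlet's theorem the series converges to their average, [(-6) + (5)]/2 = -1/2.

-1/2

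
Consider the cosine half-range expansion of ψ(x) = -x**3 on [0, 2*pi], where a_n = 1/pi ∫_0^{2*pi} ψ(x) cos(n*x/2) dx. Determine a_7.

a_7 = 1/pi ∫_0^{2*pi} (-x**3) cos(7*x/2) dx.
Integrating by parts three times (tabular method), an antiderivative of (-x**3) cos(7*x/2) is -2*x**3*sin(7*x/2)/7 - 12*x**2*cos(7*x/2)/49 + 48*x*sin(7*x/2)/343 + 96*cos(7*x/2)/2401; evaluating from 0 to 2*pi: ∫_{0}^{2*pi} (-x**3) cos(7*x/2) dx = (-96/2401 + 48*pi**2/49) - (96/2401) = -192/2401 + 48*pi**2/49.
Hence a_7 = (1/pi)·(-192/2401 + 48*pi**2/49) = 48*(-4 + 49*pi**2)/(2401*pi).

48*(-4 + 49*pi**2)/(2401*pi)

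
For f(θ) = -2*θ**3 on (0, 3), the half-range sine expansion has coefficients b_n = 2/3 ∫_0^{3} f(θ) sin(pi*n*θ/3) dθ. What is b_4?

b_4 = 2/3 ∫_0^{3} (-2*θ**3) sin(4*pi*θ/3) dθ.
Integrating by parts three times (tabular method), an antiderivative of (-2*θ**3) sin(4*pi*θ/3) is 3*θ**3*cos(4*pi*θ/3)/(2*pi) - 27*θ**2*sin(4*pi*θ/3)/(8*pi**2) - 81*θ*cos(4*pi*θ/3)/(16*pi**3) + 243*sin(4*pi*θ/3)/(64*pi**4); evaluating from 0 to 3: ∫_{0}^{3} (-2*θ**3) sin(4*pi*θ/3) dθ = (81*(-3 + 8*pi**2)/(16*pi**3)) - (0) = 81*(-3 + 8*pi**2)/(16*pi**3).
Hence b_4 = (2/3)·(81*(-3 + 8*pi**2)/(16*pi**3)) = -81/(8*pi**3) + 27/pi.

-81/(8*pi**3) + 27/pi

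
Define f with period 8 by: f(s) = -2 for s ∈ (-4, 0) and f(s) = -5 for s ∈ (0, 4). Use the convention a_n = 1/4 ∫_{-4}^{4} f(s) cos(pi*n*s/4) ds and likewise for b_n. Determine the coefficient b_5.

-6/(5*pi)

b_5 = 1/4 ∫_{-4}^{4} f(s) sin(5*pi*s/4) ds.
Split the integral at the breakpoints.
Directly, an antiderivative of (-2) sin(5*pi*s/4) is 8*cos(5*pi*s/4)/(5*pi); evaluating from -4 to 0: ∫_{-4}^{0} (-2) sin(5*pi*s/4) ds = (8/(5*pi)) - (-8/(5*pi)) = 16/(5*pi).
Directly, an antiderivative of (-5) sin(5*pi*s/4) is 4*cos(5*pi*s/4)/pi; evaluating from 0 to 4: ∫_{0}^{4} (-5) sin(5*pi*s/4) ds = (-4/pi) - (4/pi) = -8/pi.
Summing the pieces and multiplying by (1/4) gives b_5 = -6/(5*pi).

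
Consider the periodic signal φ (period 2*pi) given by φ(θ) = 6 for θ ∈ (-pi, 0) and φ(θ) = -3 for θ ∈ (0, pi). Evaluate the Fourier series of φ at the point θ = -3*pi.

3/2

θ = -3*pi differs from θ = pi by -2 full period(s), and the series is 2*pi-periodic.
At θ = pi the one-sided limits are φ(pi^-) = -3 and φ(pi^+) = 6.
By Dirichlet's theorem the series converges to their average, [(-3) + (6)]/2 = 3/2.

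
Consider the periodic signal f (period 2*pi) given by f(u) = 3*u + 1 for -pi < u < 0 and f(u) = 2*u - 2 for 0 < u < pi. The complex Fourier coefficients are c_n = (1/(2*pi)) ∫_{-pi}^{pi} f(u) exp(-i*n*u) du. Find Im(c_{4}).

5/8

Since f is real-valued, Im(c_{4}) = -(1/(2*pi)) ∫_{-pi}^{pi} f(u) sin(4*u) du = -b_{4}/2.
Split the integral at the breakpoints.
Integrating by parts (boundary term plus one more integral), an antiderivative of (3*u + 1) sin(4*u) is -3*u*cos(4*u)/4 + 3*sin(4*u)/16 - cos(4*u)/4; evaluating from -pi to 0: ∫_{-pi}^{0} (3*u + 1) sin(4*u) du = (-1/4) - (-1/4 + 3*pi/4) = -3*pi/4.
Integrating by parts (boundary term plus one more integral), an antiderivative of (2*u - 2) sin(4*u) is -u*cos(4*u)/2 + sin(4*u)/8 + cos(4*u)/2; evaluating from 0 to pi: ∫_{0}^{pi} (2*u - 2) sin(4*u) du = (1/2 - pi/2) - (1/2) = -pi/2.
So ∫_{-pi}^{pi} f(u) sin(4*u) du = -5*pi/4.
Hence Im(c_{4}) = (-1/(2*pi))·(-5*pi/4) = 5/8.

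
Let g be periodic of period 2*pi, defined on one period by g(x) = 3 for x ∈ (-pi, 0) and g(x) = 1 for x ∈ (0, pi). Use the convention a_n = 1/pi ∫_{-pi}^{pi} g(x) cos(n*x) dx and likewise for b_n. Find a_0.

a_0 = 1/pi ∫_{-pi}^{pi} g(x) dx = 1/pi · (4*pi) = 4.

4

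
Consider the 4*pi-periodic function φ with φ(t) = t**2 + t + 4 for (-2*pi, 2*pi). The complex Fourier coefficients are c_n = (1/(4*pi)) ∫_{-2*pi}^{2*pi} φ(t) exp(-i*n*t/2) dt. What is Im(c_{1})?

-2

Since φ is real-valued, Im(c_{1}) = -(1/(4*pi)) ∫_{-2*pi}^{2*pi} φ(t) sin(t/2) dt = -b_{1}/2.
Integrating by parts twice (tabular method), an antiderivative of (t**2 + t + 4) sin(t/2) is -2*t**2*cos(t/2) + 8*t*sin(t/2) - 2*t*cos(t/2) + 4*sin(t/2) + 8*cos(t/2); evaluating from -2*pi to 2*pi: ∫_{-2*pi}^{2*pi} (t**2 + t + 4) sin(t/2) dt = (-8 + 4*pi + 8*pi**2) - (-4*pi - 8 + 8*pi**2) = 8*pi.
Hence Im(c_{1}) = (-1/(4*pi))·(8*pi) = -2.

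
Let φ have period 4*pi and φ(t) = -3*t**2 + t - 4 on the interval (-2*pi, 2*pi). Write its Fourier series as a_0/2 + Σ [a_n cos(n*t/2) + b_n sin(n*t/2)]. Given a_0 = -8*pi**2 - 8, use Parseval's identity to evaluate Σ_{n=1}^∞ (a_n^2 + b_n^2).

8*pi**2*(5 + 48*pi**2)/15

Parseval: a_0^2/2 + Σ_{n≥1} (a_n^2+b_n^2) = (1/(2*pi)) ∫_{-2*pi}^{2*pi} φ(t)^2 dt = 32 + 200*pi**2/3 + 288*pi**4/5.
Subtract a_0^2/2 = 32*(1 + pi**2)**2: Σ (a_n^2+b_n^2) = 8*pi**2*(5 + 48*pi**2)/15.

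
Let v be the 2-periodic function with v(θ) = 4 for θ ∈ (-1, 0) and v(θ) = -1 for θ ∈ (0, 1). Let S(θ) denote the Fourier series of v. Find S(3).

θ = 3 differs from θ = 1 by 1 full period(s), and the series is 2-periodic.
At θ = 1 the one-sided limits are v(1^-) = -1 and v(1^+) = 4.
By Dirichlet's theorem the series converges to their average, [(-1) + (4)]/2 = 3/2.

3/2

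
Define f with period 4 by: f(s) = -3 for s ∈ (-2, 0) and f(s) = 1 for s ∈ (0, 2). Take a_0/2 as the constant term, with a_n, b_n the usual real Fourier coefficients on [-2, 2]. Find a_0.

-2

a_0 = 1/2 ∫_{-2}^{2} f(s) ds = 1/2 · (-4) = -2.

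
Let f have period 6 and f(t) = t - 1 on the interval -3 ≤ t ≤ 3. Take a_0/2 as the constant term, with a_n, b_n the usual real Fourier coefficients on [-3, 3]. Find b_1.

6/pi

b_1 = 1/3 ∫_{-3}^{3} f(t) sin(pi*t/3) dt.
Integrating by parts (boundary term plus one more integral), an antiderivative of (t - 1) sin(pi*t/3) is -3*t*cos(pi*t/3)/pi + 9*sin(pi*t/3)/pi**2 + 3*cos(pi*t/3)/pi; evaluating from -3 to 3: ∫_{-3}^{3} (t - 1) sin(pi*t/3) dt = (6/pi) - (-12/pi) = 18/pi.
Hence b_1 = (1/3)·(18/pi) = 6/pi.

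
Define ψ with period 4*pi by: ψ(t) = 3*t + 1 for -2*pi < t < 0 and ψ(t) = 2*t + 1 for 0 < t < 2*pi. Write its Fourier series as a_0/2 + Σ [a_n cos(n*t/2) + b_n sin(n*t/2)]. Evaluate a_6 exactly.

a_6 = (1/(2*pi)) ∫_{-2*pi}^{2*pi} ψ(t) cos(3*t) dt.
Split the integral at the breakpoints.
Integrating by parts (boundary term plus one more integral), an antiderivative of (3*t + 1) cos(3*t) is t*sin(3*t) + sin(3*t)/3 + cos(3*t)/3; evaluating from -2*pi to 0: ∫_{-2*pi}^{0} (3*t + 1) cos(3*t) dt = (1/3) - (1/3) = 0.
Integrating by parts (boundary term plus one more integral), an antiderivative of (2*t + 1) cos(3*t) is 2*t*sin(3*t)/3 + sin(3*t)/3 + 2*cos(3*t)/9; evaluating from 0 to 2*pi: ∫_{0}^{2*pi} (2*t + 1) cos(3*t) dt = (2/9) - (2/9) = 0.
Summing the pieces and multiplying by (1/(2*pi)) gives a_6 = 0.

0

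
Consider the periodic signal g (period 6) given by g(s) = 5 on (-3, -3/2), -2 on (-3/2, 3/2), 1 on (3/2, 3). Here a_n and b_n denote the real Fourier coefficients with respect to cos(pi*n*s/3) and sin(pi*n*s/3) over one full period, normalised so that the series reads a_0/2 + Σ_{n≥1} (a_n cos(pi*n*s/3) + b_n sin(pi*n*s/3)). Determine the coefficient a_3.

10/(3*pi)

a_3 = 1/3 ∫_{-3}^{3} g(s) cos(pi*s) ds.
Split the integral at the breakpoints.
Directly, an antiderivative of (5) cos(pi*s) is 5*sin(pi*s)/pi; evaluating from -3 to -3/2: ∫_{-3}^{-3/2} (5) cos(pi*s) ds = (5/pi) - (0) = 5/pi.
Directly, an antiderivative of (-2) cos(pi*s) is -2*sin(pi*s)/pi; evaluating from -3/2 to 3/2: ∫_{-3/2}^{3/2} (-2) cos(pi*s) ds = (2/pi) - (-2/pi) = 4/pi.
Directly, an antiderivative of (1) cos(pi*s) is sin(pi*s)/pi; evaluating from 3/2 to 3: ∫_{3/2}^{3} (1) cos(pi*s) ds = (0) - (-1/pi) = 1/pi.
Summing the pieces and multiplying by (1/3) gives a_3 = 10/(3*pi).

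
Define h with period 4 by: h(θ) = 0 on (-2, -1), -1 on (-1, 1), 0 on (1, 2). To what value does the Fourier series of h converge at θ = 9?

θ = 9 differs from θ = 1 by 2 full period(s), and the series is 4-periodic.
At θ = 1 the one-sided limits are h(1^-) = -1 and h(1^+) = 0.
By Dirichlet's theorem the series converges to their average, [(-1) + (0)]/2 = -1/2.

-1/2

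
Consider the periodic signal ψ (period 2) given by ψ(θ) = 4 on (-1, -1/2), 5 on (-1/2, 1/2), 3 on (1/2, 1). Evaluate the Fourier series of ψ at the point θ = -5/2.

θ = -5/2 differs from θ = -1/2 by -1 full period(s), and the series is 2-periodic.
At θ = -1/2 the one-sided limits are ψ(-1/2^-) = 4 and ψ(-1/2^+) = 5.
By Dirichlet's theorem the series converges to their average, [(4) + (5)]/2 = 9/2.

9/2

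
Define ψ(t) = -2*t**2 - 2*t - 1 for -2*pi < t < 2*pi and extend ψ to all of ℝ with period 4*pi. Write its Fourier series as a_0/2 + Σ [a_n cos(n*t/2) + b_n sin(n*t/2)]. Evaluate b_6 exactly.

4/3

b_6 = (1/(2*pi)) ∫_{-2*pi}^{2*pi} ψ(t) sin(3*t) dt.
Integrating by parts twice (tabular method), an antiderivative of (-2*t**2 - 2*t - 1) sin(3*t) is 2*t**2*cos(3*t)/3 - 4*t*sin(3*t)/9 + 2*t*cos(3*t)/3 - 2*sin(3*t)/9 + 5*cos(3*t)/27; evaluating from -2*pi to 2*pi: ∫_{-2*pi}^{2*pi} (-2*t**2 - 2*t - 1) sin(3*t) dt = (5/27 + 4*pi/3 + 8*pi**2/3) - (-4*pi/3 + 5/27 + 8*pi**2/3) = 8*pi/3.
Hence b_6 = (1/(2*pi))·(8*pi/3) = 4/3.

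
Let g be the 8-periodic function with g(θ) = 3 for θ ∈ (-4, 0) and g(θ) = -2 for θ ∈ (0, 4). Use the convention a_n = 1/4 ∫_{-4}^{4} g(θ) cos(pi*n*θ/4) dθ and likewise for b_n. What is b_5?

-2/pi

b_5 = 1/4 ∫_{-4}^{4} g(θ) sin(5*pi*θ/4) dθ.
Split the integral at the breakpoints.
Directly, an antiderivative of (3) sin(5*pi*θ/4) is -12*cos(5*pi*θ/4)/(5*pi); evaluating from -4 to 0: ∫_{-4}^{0} (3) sin(5*pi*θ/4) dθ = (-12/(5*pi)) - (12/(5*pi)) = -24/(5*pi).
Directly, an antiderivative of (-2) sin(5*pi*θ/4) is 8*cos(5*pi*θ/4)/(5*pi); evaluating from 0 to 4: ∫_{0}^{4} (-2) sin(5*pi*θ/4) dθ = (-8/(5*pi)) - (8/(5*pi)) = -16/(5*pi).
Summing the pieces and multiplying by (1/4) gives b_5 = -2/pi.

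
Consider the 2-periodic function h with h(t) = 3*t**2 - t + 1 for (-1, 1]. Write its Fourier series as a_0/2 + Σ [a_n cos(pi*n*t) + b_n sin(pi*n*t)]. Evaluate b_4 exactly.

b_4 = ∫_{-1}^{1} h(t) sin(4*pi*t) dt.
Integrating by parts twice (tabular method), an antiderivative of (3*t**2 - t + 1) sin(4*pi*t) is -3*t**2*cos(4*pi*t)/(4*pi) + 3*t*sin(4*pi*t)/(8*pi**2) + t*cos(4*pi*t)/(4*pi) - sin(4*pi*t)/(16*pi**2) - cos(4*pi*t)/(4*pi) + 3*cos(4*pi*t)/(32*pi**3); evaluating from -1 to 1: ∫_{-1}^{1} (3*t**2 - t + 1) sin(4*pi*t) dt = (3*(1 - 8*pi**2)/(32*pi**3)) - ((3 - 40*pi**2)/(32*pi**3)) = 1/(2*pi).
Hence b_4 = 1/(2*pi).

1/(2*pi)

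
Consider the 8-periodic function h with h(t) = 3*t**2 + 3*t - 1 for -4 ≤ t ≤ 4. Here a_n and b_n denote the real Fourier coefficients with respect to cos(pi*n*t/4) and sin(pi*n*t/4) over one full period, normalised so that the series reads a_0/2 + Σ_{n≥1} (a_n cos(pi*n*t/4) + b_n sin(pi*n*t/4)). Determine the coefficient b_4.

b_4 = 1/4 ∫_{-4}^{4} h(t) sin(pi*t) dt.
Integrating by parts twice (tabular method), an antiderivative of (3*t**2 + 3*t - 1) sin(pi*t) is -3*t**2*cos(pi*t)/pi + 6*t*sin(pi*t)/pi**2 - 3*t*cos(pi*t)/pi + 3*sin(pi*t)/pi**2 + 6*cos(pi*t)/pi**3 + cos(pi*t)/pi; evaluating from -4 to 4: ∫_{-4}^{4} (3*t**2 + 3*t - 1) sin(pi*t) dt = (-59/pi + 6/pi**3) - (-35/pi + 6/pi**3) = -24/pi.
Hence b_4 = (1/4)·(-24/pi) = -6/pi.

-6/pi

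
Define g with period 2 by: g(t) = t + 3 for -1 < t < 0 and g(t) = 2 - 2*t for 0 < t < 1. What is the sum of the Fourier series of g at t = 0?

5/2

At t = 0 the one-sided limits are g(0^-) = 3 and g(0^+) = 2.
By Dirichlet's theorem the series converges to their average, [(3) + (2)]/2 = 5/2.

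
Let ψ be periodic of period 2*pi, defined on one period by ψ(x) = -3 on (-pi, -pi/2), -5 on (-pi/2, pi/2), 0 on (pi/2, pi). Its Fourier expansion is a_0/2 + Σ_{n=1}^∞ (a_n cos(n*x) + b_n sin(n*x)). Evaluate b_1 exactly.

3/pi

b_1 = 1/pi ∫_{-pi}^{pi} ψ(x) sin(x) dx.
Split the integral at the breakpoints.
Directly, an antiderivative of (-3) sin(x) is 3*cos(x); evaluating from -pi to -pi/2: ∫_{-pi}^{-pi/2} (-3) sin(x) dx = (0) - (-3) = 3.
Directly, an antiderivative of (-5) sin(x) is 5*cos(x); evaluating from -pi/2 to pi/2: ∫_{-pi/2}^{pi/2} (-5) sin(x) dx = (0) - (0) = 0.
∫_{pi/2}^{pi} (0) sin(x) dx = 0.
Summing the pieces and multiplying by (1/pi) gives b_1 = 3/pi.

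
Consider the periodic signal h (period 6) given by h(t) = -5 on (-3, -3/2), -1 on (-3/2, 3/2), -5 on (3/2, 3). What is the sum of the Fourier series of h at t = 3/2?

-3

At t = 3/2 the one-sided limits are h(3/2^-) = -1 and h(3/2^+) = -5.
By Dirichlet's theorem the series converges to their average, [(-1) + (-5)]/2 = -3.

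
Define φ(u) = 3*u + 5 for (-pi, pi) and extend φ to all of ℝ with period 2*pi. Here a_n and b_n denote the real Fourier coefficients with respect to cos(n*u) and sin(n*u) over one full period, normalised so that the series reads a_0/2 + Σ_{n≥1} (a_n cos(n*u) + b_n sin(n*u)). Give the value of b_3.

2

b_3 = 1/pi ∫_{-pi}^{pi} φ(u) sin(3*u) du.
Integrating by parts (boundary term plus one more integral), an antiderivative of (3*u + 5) sin(3*u) is -u*cos(3*u) + sin(3*u)/3 - 5*cos(3*u)/3; evaluating from -pi to pi: ∫_{-pi}^{pi} (3*u + 5) sin(3*u) du = (5/3 + pi) - (5/3 - pi) = 2*pi.
Hence b_3 = (1/pi)·(2*pi) = 2.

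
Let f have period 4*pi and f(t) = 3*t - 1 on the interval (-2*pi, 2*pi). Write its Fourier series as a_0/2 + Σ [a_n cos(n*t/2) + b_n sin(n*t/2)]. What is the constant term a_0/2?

-1

a_0 = (1/(2*pi)) ∫_{-2*pi}^{2*pi} f(t) dt = (1/(2*pi)) · (-4*pi) = -2.
So the constant term a_0/2 = -1.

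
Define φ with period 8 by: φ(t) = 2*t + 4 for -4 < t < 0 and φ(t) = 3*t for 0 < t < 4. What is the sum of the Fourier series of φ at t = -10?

0

t = -10 differs from t = -2 by -1 full period(s), and the series is 8-periodic.
φ is continuous at t = -2 with value 0, so the series converges to 0 there.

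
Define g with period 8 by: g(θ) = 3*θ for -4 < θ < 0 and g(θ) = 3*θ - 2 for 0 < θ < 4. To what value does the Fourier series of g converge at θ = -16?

-1

θ = -16 differs from θ = 0 by -2 full period(s), and the series is 8-periodic.
At θ = 0 the one-sided limits are g(0^-) = 0 and g(0^+) = -2.
By Dirichlet's theorem the series converges to their average, [(0) + (-2)]/2 = -1.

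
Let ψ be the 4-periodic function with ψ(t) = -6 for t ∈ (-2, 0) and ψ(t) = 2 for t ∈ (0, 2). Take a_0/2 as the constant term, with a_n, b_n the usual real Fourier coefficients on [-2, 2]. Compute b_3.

16/(3*pi)

b_3 = 1/2 ∫_{-2}^{2} ψ(t) sin(3*pi*t/2) dt.
Split the integral at the breakpoints.
Directly, an antiderivative of (-6) sin(3*pi*t/2) is 4*cos(3*pi*t/2)/pi; evaluating from -2 to 0: ∫_{-2}^{0} (-6) sin(3*pi*t/2) dt = (4/pi) - (-4/pi) = 8/pi.
Directly, an antiderivative of (2) sin(3*pi*t/2) is -4*cos(3*pi*t/2)/(3*pi); evaluating from 0 to 2: ∫_{0}^{2} (2) sin(3*pi*t/2) dt = (4/(3*pi)) - (-4/(3*pi)) = 8/(3*pi).
Summing the pieces and multiplying by (1/2) gives b_3 = 16/(3*pi).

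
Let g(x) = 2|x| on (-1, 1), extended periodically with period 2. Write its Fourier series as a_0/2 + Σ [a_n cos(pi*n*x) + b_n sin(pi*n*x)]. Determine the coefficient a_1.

-8/pi**2

a_1 = ∫_{-1}^{1} g(x) cos(pi*x) dx.
g is even and cos(pi*x) is even, so the integrand is even and a_1 = 2 ∫_0^{1} g(x) cos(pi*x) dx.
Integrating by parts (boundary term plus one more integral), an antiderivative of (2*x) cos(pi*x) is 2*x*sin(pi*x)/pi + 2*cos(pi*x)/pi**2; evaluating from 0 to 1: ∫_{0}^{1} (2*x) cos(pi*x) dx = (-2/pi**2) - (2/pi**2) = -4/pi**2.
Hence a_1 = 2·(-4/pi**2) = -8/pi**2.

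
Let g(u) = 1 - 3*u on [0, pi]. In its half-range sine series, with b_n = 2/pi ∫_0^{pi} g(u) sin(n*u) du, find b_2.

3

b_2 = 2/pi ∫_0^{pi} (1 - 3*u) sin(2*u) du.
Integrating by parts (boundary term plus one more integral), an antiderivative of (1 - 3*u) sin(2*u) is 3*u*cos(2*u)/2 - 3*sin(2*u)/4 - cos(2*u)/2; evaluating from 0 to pi: ∫_{0}^{pi} (1 - 3*u) sin(2*u) du = (-1/2 + 3*pi/2) - (-1/2) = 3*pi/2.
Hence b_2 = (2/pi)·(3*pi/2) = 3.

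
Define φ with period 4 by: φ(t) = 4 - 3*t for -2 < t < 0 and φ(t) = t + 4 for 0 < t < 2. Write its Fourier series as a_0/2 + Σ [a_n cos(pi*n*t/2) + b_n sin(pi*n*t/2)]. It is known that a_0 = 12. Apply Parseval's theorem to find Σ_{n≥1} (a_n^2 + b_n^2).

Parseval: a_0^2/2 + Σ_{n≥1} (a_n^2+b_n^2) = 1/2 ∫_{-2}^{2} φ(t)^2 dt = 232/3.
Subtract a_0^2/2 = 72: Σ (a_n^2+b_n^2) = 16/3.

16/3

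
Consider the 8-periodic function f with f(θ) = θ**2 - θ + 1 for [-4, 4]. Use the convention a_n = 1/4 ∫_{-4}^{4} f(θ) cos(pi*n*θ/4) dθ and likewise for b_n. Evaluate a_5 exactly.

-64/(25*pi**2)

a_5 = 1/4 ∫_{-4}^{4} f(θ) cos(5*pi*θ/4) dθ.
Integrating by parts twice (tabular method), an antiderivative of (θ**2 - θ + 1) cos(5*pi*θ/4) is 4*θ**2*sin(5*pi*θ/4)/(5*pi) - 4*θ*sin(5*pi*θ/4)/(5*pi) + 32*θ*cos(5*pi*θ/4)/(25*pi**2) - 128*sin(5*pi*θ/4)/(125*pi**3) + 4*sin(5*pi*θ/4)/(5*pi) - 16*cos(5*pi*θ/4)/(25*pi**2); evaluating from -4 to 4: ∫_{-4}^{4} (θ**2 - θ + 1) cos(5*pi*θ/4) dθ = (-112/(25*pi**2)) - (144/(25*pi**2)) = -256/(25*pi**2).
Hence a_5 = (1/4)·(-256/(25*pi**2)) = -64/(25*pi**2).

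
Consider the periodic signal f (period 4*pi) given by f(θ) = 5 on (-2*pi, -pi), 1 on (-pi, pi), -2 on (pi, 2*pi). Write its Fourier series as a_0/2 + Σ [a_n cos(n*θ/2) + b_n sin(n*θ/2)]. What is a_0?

a_0 = (1/(2*pi)) ∫_{-2*pi}^{2*pi} f(θ) dθ = (1/(2*pi)) · (5*pi) = 5/2.

5/2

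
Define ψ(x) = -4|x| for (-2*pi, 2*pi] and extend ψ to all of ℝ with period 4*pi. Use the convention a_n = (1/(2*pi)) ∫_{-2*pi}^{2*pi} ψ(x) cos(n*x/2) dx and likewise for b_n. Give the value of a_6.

0

a_6 = (1/(2*pi)) ∫_{-2*pi}^{2*pi} ψ(x) cos(3*x) dx.
ψ is even and cos(3*x) is even, so the integrand is even and a_6 = 1/pi ∫_0^{2*pi} ψ(x) cos(3*x) dx.
Integrating by parts (boundary term plus one more integral), an antiderivative of (-4*x) cos(3*x) is -4*x*sin(3*x)/3 - 4*cos(3*x)/9; evaluating from 0 to 2*pi: ∫_{0}^{2*pi} (-4*x) cos(3*x) dx = (-4/9) - (-4/9) = 0.
Hence a_6 = (1/pi)·(0) = 0.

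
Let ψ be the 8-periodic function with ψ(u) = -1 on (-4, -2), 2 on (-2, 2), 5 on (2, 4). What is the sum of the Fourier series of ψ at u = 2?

At u = 2 the one-sided limits are ψ(2^-) = 2 and ψ(2^+) = 5.
By Dirichlet's theorem the series converges to their average, [(2) + (5)]/2 = 7/2.

7/2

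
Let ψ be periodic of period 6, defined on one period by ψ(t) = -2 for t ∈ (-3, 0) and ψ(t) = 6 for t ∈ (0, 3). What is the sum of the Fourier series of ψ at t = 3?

2

t = 3 differs from t = -3 by 1 full period(s), and the series is 6-periodic.
At t = -3 the one-sided limits are ψ(-3^-) = 6 and ψ(-3^+) = -2.
By Dirichlet's theorem the series converges to their average, [(6) + (-2)]/2 = 2.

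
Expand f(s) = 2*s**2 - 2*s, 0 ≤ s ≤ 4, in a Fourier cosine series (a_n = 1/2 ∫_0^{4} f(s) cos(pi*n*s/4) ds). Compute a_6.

a_6 = 1/2 ∫_0^{4} (2*s**2 - 2*s) cos(3*pi*s/2) ds.
Integrating by parts twice (tabular method), an antiderivative of (2*s**2 - 2*s) cos(3*pi*s/2) is 4*s**2*sin(3*pi*s/2)/(3*pi) - 4*s*sin(3*pi*s/2)/(3*pi) + 16*s*cos(3*pi*s/2)/(9*pi**2) - 32*sin(3*pi*s/2)/(27*pi**3) - 8*cos(3*pi*s/2)/(9*pi**2); evaluating from 0 to 4: ∫_{0}^{4} (2*s**2 - 2*s) cos(3*pi*s/2) ds = (56/(9*pi**2)) - (-8/(9*pi**2)) = 64/(9*pi**2).
Hence a_6 = (1/2)·(64/(9*pi**2)) = 32/(9*pi**2).

32/(9*pi**2)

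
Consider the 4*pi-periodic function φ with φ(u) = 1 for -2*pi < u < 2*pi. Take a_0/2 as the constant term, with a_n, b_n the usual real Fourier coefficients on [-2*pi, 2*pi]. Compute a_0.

2

a_0 = (1/(2*pi)) ∫_{-2*pi}^{2*pi} φ(u) du = (1/(2*pi)) · (4*pi) = 2.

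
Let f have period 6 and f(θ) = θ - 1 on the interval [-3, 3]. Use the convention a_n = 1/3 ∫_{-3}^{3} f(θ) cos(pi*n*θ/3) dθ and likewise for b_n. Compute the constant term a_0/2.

a_0 = 1/3 ∫_{-3}^{3} f(θ) dθ = 1/3 · (-6) = -2.
So the constant term a_0/2 = -1.

-1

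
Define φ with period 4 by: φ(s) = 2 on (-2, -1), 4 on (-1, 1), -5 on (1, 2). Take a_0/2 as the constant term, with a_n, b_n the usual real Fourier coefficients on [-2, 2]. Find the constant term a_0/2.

a_0 = 1/2 ∫_{-2}^{2} φ(s) ds = 1/2 · (5) = 5/2.
So the constant term a_0/2 = 5/4.

5/4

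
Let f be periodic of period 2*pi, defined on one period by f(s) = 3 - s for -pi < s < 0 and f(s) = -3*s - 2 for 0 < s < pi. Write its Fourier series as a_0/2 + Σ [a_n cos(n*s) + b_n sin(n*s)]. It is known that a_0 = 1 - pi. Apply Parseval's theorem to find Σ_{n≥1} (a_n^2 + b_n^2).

25/2 + 17*pi**2/6 + 10*pi

Parseval: a_0^2/2 + Σ_{n≥1} (a_n^2+b_n^2) = 1/pi ∫_{-pi}^{pi} f(s)^2 ds = 13 + 9*pi + 10*pi**2/3.
Subtract a_0^2/2 = (1 - pi)**2/2: Σ (a_n^2+b_n^2) = 25/2 + 17*pi**2/6 + 10*pi.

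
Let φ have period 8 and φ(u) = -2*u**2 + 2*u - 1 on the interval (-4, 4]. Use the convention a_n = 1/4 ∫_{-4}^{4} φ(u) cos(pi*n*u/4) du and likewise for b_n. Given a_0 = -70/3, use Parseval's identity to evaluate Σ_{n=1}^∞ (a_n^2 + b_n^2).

10112/45

Parseval: a_0^2/2 + Σ_{n≥1} (a_n^2+b_n^2) = 1/4 ∫_{-4}^{4} φ(u)^2 du = 7454/15.
Subtract a_0^2/2 = 2450/9: Σ (a_n^2+b_n^2) = 10112/45.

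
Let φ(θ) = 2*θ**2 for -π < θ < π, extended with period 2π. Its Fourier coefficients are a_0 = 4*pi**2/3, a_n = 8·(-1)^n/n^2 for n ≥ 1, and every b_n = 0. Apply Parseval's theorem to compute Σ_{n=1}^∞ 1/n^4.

pi**4/90

Parseval: a_0^2/2 + Σ a_n^2 = (1/π) ∫_{-π}^{π} φ(θ)^2 dθ = 8*pi**4/5.
Subtract a_0^2/2 = 8*pi**4/9: Σ a_n^2 = 32*pi**4/45.
Since a_n^2 = 64/n^4, Σ 1/n^4 = pi**4/90.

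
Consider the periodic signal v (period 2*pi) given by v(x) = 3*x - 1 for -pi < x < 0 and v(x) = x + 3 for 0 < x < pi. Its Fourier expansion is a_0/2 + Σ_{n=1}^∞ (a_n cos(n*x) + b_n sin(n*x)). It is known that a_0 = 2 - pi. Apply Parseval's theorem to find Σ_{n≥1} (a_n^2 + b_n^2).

Parseval: a_0^2/2 + Σ_{n≥1} (a_n^2+b_n^2) = 1/pi ∫_{-pi}^{pi} v(x)^2 dx = 10 + 6*pi + 10*pi**2/3.
Subtract a_0^2/2 = (2 - pi)**2/2: Σ (a_n^2+b_n^2) = 8 + 8*pi + 17*pi**2/6.

8 + 8*pi + 17*pi**2/6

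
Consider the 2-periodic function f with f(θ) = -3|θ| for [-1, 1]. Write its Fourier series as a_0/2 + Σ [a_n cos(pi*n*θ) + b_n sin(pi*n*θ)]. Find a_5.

12/(25*pi**2)

a_5 = ∫_{-1}^{1} f(θ) cos(5*pi*θ) dθ.
f is even and cos(5*pi*θ) is even, so the integrand is even and a_5 = 2 ∫_0^{1} f(θ) cos(5*pi*θ) dθ.
Integrating by parts (boundary term plus one more integral), an antiderivative of (-3*θ) cos(5*pi*θ) is -3*θ*sin(5*pi*θ)/(5*pi) - 3*cos(5*pi*θ)/(25*pi**2); evaluating from 0 to 1: ∫_{0}^{1} (-3*θ) cos(5*pi*θ) dθ = (3/(25*pi**2)) - (-3/(25*pi**2)) = 6/(25*pi**2).
Hence a_5 = 2·(6/(25*pi**2)) = 12/(25*pi**2).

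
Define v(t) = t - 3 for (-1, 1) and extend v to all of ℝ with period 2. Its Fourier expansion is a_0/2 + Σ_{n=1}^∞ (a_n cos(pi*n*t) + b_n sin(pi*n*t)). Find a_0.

-6

a_0 = ∫_{-1}^{1} v(t) dt = -6.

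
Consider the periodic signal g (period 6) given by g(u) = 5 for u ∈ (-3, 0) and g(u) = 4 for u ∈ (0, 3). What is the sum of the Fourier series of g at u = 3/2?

g is continuous at u = 3/2 with value 4, so the series converges to 4 there.

4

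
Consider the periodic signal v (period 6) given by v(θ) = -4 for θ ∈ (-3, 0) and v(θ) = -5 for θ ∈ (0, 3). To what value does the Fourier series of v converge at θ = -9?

-9/2

θ = -9 differs from θ = -3 by -1 full period(s), and the series is 6-periodic.
At θ = -3 the one-sided limits are v(-3^-) = -5 and v(-3^+) = -4.
By Dirichlet's theorem the series converges to their average, [(-5) + (-4)]/2 = -9/2.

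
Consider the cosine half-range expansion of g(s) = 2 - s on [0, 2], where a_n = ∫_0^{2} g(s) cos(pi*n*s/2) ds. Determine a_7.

a_7 = ∫_0^{2} (2 - s) cos(7*pi*s/2) ds.
Integrating by parts (boundary term plus one more integral), an antiderivative of (2 - s) cos(7*pi*s/2) is -2*s*sin(7*pi*s/2)/(7*pi) + 4*sin(7*pi*s/2)/(7*pi) - 4*cos(7*pi*s/2)/(49*pi**2); evaluating from 0 to 2: ∫_{0}^{2} (2 - s) cos(7*pi*s/2) ds = (4/(49*pi**2)) - (-4/(49*pi**2)) = 8/(49*pi**2).
Hence a_7 = 8/(49*pi**2).

8/(49*pi**2)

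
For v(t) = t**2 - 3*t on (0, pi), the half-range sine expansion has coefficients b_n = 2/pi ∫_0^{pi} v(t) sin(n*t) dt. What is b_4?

b_4 = 2/pi ∫_0^{pi} (t**2 - 3*t) sin(4*t) dt.
Integrating by parts twice (tabular method), an antiderivative of (t**2 - 3*t) sin(4*t) is -t**2*cos(4*t)/4 + t*sin(4*t)/8 + 3*t*cos(4*t)/4 - 3*sin(4*t)/16 + cos(4*t)/32; evaluating from 0 to pi: ∫_{0}^{pi} (t**2 - 3*t) sin(4*t) dt = (-pi**2/4 + 1/32 + 3*pi/4) - (1/32) = pi*(3 - pi)/4.
Hence b_4 = (2/pi)·(pi*(3 - pi)/4) = 3/2 - pi/2.

3/2 - pi/2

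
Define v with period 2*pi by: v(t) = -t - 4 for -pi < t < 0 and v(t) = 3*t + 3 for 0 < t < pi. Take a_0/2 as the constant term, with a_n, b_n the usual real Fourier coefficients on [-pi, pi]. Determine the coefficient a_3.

a_3 = 1/pi ∫_{-pi}^{pi} v(t) cos(3*t) dt.
Split the integral at the breakpoints.
Integrating by parts (boundary term plus one more integral), an antiderivative of (-t - 4) cos(3*t) is -t*sin(3*t)/3 - 4*sin(3*t)/3 - cos(3*t)/9; evaluating from -pi to 0: ∫_{-pi}^{0} (-t - 4) cos(3*t) dt = (-1/9) - (1/9) = -2/9.
Integrating by parts (boundary term plus one more integral), an antiderivative of (3*t + 3) cos(3*t) is t*sin(3*t) + sin(3*t) + cos(3*t)/3; evaluating from 0 to pi: ∫_{0}^{pi} (3*t + 3) cos(3*t) dt = (-1/3) - (1/3) = -2/3.
Summing the pieces and multiplying by (1/pi) gives a_3 = -8/(9*pi).

-8/(9*pi)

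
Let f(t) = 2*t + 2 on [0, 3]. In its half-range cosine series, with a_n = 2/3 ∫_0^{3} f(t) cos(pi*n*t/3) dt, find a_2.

a_2 = 2/3 ∫_0^{3} (2*t + 2) cos(2*pi*t/3) dt.
Integrating by parts (boundary term plus one more integral), an antiderivative of (2*t + 2) cos(2*pi*t/3) is 3*t*sin(2*pi*t/3)/pi + 3*sin(2*pi*t/3)/pi + 9*cos(2*pi*t/3)/(2*pi**2); evaluating from 0 to 3: ∫_{0}^{3} (2*t + 2) cos(2*pi*t/3) dt = (9/(2*pi**2)) - (9/(2*pi**2)) = 0.
Hence a_2 = (2/3)·(0) = 0.

0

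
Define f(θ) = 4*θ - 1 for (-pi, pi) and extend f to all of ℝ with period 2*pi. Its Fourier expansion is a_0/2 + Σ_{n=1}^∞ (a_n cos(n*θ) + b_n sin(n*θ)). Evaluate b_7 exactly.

8/7

b_7 = 1/pi ∫_{-pi}^{pi} f(θ) sin(7*θ) dθ.
Integrating by parts (boundary term plus one more integral), an antiderivative of (4*θ - 1) sin(7*θ) is -4*θ*cos(7*θ)/7 + 4*sin(7*θ)/49 + cos(7*θ)/7; evaluating from -pi to pi: ∫_{-pi}^{pi} (4*θ - 1) sin(7*θ) dθ = (-1/7 + 4*pi/7) - (-4*pi/7 - 1/7) = 8*pi/7.
Hence b_7 = (1/pi)·(8*pi/7) = 8/7.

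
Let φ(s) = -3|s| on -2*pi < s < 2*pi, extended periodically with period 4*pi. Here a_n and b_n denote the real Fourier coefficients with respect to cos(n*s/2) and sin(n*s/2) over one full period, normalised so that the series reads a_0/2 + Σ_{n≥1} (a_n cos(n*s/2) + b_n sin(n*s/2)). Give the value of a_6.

0

a_6 = (1/(2*pi)) ∫_{-2*pi}^{2*pi} φ(s) cos(3*s) ds.
φ is even and cos(3*s) is even, so the integrand is even and a_6 = 1/pi ∫_0^{2*pi} φ(s) cos(3*s) ds.
Integrating by parts (boundary term plus one more integral), an antiderivative of (-3*s) cos(3*s) is -s*sin(3*s) - cos(3*s)/3; evaluating from 0 to 2*pi: ∫_{0}^{2*pi} (-3*s) cos(3*s) ds = (-1/3) - (-1/3) = 0.
Hence a_6 = (1/pi)·(0) = 0.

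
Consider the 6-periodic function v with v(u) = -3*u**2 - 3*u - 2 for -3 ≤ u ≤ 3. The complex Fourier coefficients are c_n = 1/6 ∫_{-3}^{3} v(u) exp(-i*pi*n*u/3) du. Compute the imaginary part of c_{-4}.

9/(4*pi)

Since v is real-valued, Im(c_{-4}) = -1/6 ∫_{-3}^{3} v(u) sin(-4*pi*u/3) du = b_{4}/2.
Integrating by parts twice (tabular method), an antiderivative of (-3*u**2 - 3*u - 2) sin(-4*pi*u/3) is -9*u**2*cos(4*pi*u/3)/(4*pi) + 27*u*sin(4*pi*u/3)/(8*pi**2) - 9*u*cos(4*pi*u/3)/(4*pi) + 27*sin(4*pi*u/3)/(16*pi**2) - 3*cos(4*pi*u/3)/(2*pi) + 81*cos(4*pi*u/3)/(32*pi**3); evaluating from -3 to 3: ∫_{-3}^{3} (-3*u**2 - 3*u - 2) sin(-4*pi*u/3) du = (3*(27 - 304*pi**2)/(32*pi**3)) - (-15/pi + 81/(32*pi**3)) = -27/(2*pi).
Hence Im(c_{-4}) = (-1/6)·(-27/(2*pi)) = 9/(4*pi).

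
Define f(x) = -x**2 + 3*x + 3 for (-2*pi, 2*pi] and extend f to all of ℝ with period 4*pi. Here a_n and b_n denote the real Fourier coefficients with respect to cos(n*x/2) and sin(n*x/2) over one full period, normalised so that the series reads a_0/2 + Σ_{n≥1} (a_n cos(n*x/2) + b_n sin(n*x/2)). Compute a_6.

-4/9

a_6 = (1/(2*pi)) ∫_{-2*pi}^{2*pi} f(x) cos(3*x) dx.
Integrating by parts twice (tabular method), an antiderivative of (-x**2 + 3*x + 3) cos(3*x) is -x**2*sin(3*x)/3 + x*sin(3*x) - 2*x*cos(3*x)/9 + 29*sin(3*x)/27 + cos(3*x)/3; evaluating from -2*pi to 2*pi: ∫_{-2*pi}^{2*pi} (-x**2 + 3*x + 3) cos(3*x) dx = (1/3 - 4*pi/9) - (1/3 + 4*pi/9) = -8*pi/9.
Hence a_6 = (1/(2*pi))·(-8*pi/9) = -4/9.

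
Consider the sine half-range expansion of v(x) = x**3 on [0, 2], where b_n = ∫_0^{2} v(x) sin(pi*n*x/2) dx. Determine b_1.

b_1 = ∫_0^{2} (x**3) sin(pi*x/2) dx.
Integrating by parts three times (tabular method), an antiderivative of (x**3) sin(pi*x/2) is -2*x**3*cos(pi*x/2)/pi + 12*x**2*sin(pi*x/2)/pi**2 + 48*x*cos(pi*x/2)/pi**3 - 96*sin(pi*x/2)/pi**4; evaluating from 0 to 2: ∫_{0}^{2} (x**3) sin(pi*x/2) dx = (-96/pi**3 + 16/pi) - (0) = -96/pi**3 + 16/pi.
Hence b_1 = -96/pi**3 + 16/pi.

-96/pi**3 + 16/pi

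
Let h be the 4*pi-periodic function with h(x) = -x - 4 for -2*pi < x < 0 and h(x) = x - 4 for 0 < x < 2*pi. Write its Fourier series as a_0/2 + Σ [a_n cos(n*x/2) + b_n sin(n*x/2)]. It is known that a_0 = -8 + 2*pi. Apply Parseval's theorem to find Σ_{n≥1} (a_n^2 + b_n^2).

2*pi**2/3

Parseval: a_0^2/2 + Σ_{n≥1} (a_n^2+b_n^2) = (1/(2*pi)) ∫_{-2*pi}^{2*pi} h(x)^2 dx = -16*pi + 8*pi**2/3 + 32.
Subtract a_0^2/2 = 2*(4 - pi)**2: Σ (a_n^2+b_n^2) = 2*pi**2/3.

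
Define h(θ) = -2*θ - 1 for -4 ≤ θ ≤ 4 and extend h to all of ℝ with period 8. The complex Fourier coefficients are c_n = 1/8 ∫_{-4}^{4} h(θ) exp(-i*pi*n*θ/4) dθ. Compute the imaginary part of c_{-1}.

-8/pi

Since h is real-valued, Im(c_{-1}) = -1/8 ∫_{-4}^{4} h(θ) sin(-pi*θ/4) dθ = b_{1}/2.
Integrating by parts (boundary term plus one more integral), an antiderivative of (-2*θ - 1) sin(-pi*θ/4) is -8*θ*cos(pi*θ/4)/pi + 32*sin(pi*θ/4)/pi**2 - 4*cos(pi*θ/4)/pi; evaluating from -4 to 4: ∫_{-4}^{4} (-2*θ - 1) sin(-pi*θ/4) dθ = (36/pi) - (-28/pi) = 64/pi.
Hence Im(c_{-1}) = (-1/8)·(64/pi) = -8/pi.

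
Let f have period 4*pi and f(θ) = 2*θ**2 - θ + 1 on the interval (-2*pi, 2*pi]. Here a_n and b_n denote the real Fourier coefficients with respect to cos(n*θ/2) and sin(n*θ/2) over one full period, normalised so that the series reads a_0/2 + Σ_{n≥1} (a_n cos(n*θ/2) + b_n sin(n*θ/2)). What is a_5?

a_5 = (1/(2*pi)) ∫_{-2*pi}^{2*pi} f(θ) cos(5*θ/2) dθ.
Integrating by parts twice (tabular method), an antiderivative of (2*θ**2 - θ + 1) cos(5*θ/2) is 4*θ**2*sin(5*θ/2)/5 - 2*θ*sin(5*θ/2)/5 + 16*θ*cos(5*θ/2)/25 + 18*sin(5*θ/2)/125 - 4*cos(5*θ/2)/25; evaluating from -2*pi to 2*pi: ∫_{-2*pi}^{2*pi} (2*θ**2 - θ + 1) cos(5*θ/2) dθ = (4/25 - 32*pi/25) - (4/25 + 32*pi/25) = -64*pi/25.
Hence a_5 = (1/(2*pi))·(-64*pi/25) = -32/25.

-32/25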